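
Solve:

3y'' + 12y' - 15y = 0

Characteristic equation: 3r² + 12r - 15 = 0
Divide by 3: r² + 4r - 5 = 0
Roots: r = 1, -5 (distinct real)
General solution: y = C₁e^x + C₂e^(-5x)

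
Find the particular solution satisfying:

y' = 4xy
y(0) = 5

General solution: y = Ce^(2x²)
Applying IC y(0) = 5:
Particular solution: y = 5e^(2x²)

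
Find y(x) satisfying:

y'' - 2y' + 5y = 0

Characteristic equation: r² - 2r + 5 = 0
Roots: r = 1 ± 2i (complex conjugates)
General solution: y = e^x(C₁cos(2x) + C₂sin(2x))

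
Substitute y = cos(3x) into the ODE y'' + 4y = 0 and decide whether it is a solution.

Verification:
y'' = -9cos(3x)
y'' + 4y ≠ 0 (frequency mismatch: got 9 instead of 4)

No, it is not a solution.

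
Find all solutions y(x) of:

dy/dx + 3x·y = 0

Using integrating factor method:

General solution: y = Ce^(-3x^2/2)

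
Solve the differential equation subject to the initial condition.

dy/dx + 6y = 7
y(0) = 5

General solution: y = 7/6 + Ce^(-6x)
Applying y(0) = 5: C = 5 - 7/6 = 23/6
Particular solution: y = 7/6 + (23/6)e^(-6x)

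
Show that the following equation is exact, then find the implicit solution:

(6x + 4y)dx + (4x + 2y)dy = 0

Verify exactness: ∂M/∂y = ∂N/∂x ✓
Find F(x,y) such that ∂F/∂x = M, ∂F/∂y = N
Solution: 3x² + 4xy + y² = C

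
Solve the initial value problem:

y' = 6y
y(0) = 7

General solution: y = Ce^(6x)
Applying IC y(0) = 7:
Particular solution: y = 7e^(6x)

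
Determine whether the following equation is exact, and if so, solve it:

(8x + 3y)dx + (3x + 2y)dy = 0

Verify exactness: ∂M/∂y = ∂N/∂x ✓
Find F(x,y) such that ∂F/∂x = M, ∂F/∂y = N
Solution: 4x² + 3xy + y² = C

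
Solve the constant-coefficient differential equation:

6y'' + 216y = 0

Characteristic equation: 6r² + 216 = 0
Divide by 6: r² + 36 = 0
Roots: r = ±6i (complex conjugates)
General solution: y = C₁cos(6x) + C₂sin(6x)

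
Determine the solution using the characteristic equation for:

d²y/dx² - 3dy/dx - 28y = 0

Characteristic equation: r² - 3r - 28 = 0
Roots: r = 7, -4 (distinct real)
General solution: y = C₁e^(7x) + C₂e^(-4x)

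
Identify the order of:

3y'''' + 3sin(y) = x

The order is 4 (highest derivative is of order 4).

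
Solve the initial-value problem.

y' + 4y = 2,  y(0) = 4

General solution: y = 1/2 + Ce^(-4x)
Applying y(0) = 4: C = 4 - 1/2 = 7/2
Particular solution: y = 1/2 + (7/2)e^(-4x)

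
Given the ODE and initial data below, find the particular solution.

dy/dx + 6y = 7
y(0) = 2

General solution: y = 7/6 + Ce^(-6x)
Applying y(0) = 2: C = 2 - 7/6 = 5/6
Particular solution: y = 7/6 + (5/6)e^(-6x)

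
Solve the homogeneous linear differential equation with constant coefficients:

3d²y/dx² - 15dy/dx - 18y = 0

Characteristic equation: 3r² - 15r - 18 = 0
Divide by 3: r² - 5r - 6 = 0
Roots: r = 6, -1 (distinct real)
General solution: y = C₁e^(6x) + C₂e^(-x)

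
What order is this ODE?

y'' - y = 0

The order is 2 (highest derivative is of order 2).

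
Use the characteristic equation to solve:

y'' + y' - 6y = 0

Characteristic equation: r² + r - 6 = 0
Roots: r = 2, -3 (distinct real)
General solution: y = C₁e^(2x) + C₂e^(-3x)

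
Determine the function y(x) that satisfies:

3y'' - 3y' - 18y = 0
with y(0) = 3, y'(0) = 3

General solution: y = C₁e^(3x) + C₂e^(-2x)
Applying ICs: C₁ = 9/5, C₂ = 6/5
Particular solution: y = (9/5)e^(3x) + (6/5)e^(-2x)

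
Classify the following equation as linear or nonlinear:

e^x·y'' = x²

Linear (y and its derivatives appear to the first power only, no products of y terms)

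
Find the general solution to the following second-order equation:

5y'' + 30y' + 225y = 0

Characteristic equation: 5r² + 30r + 225 = 0
Divide by 5: r² + 6r + 45 = 0
Roots: r = -3 ± 6i (complex conjugates)
General solution: y = e^(-3x)(C₁cos(6x) + C₂sin(6x))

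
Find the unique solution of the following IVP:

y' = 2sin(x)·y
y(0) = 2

General solution: y = Ce^(-2cos(x))
Applying IC y(0) = 2:
Particular solution: y = 2e^(2(1-cos(x)))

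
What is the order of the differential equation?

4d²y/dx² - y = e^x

The order is 2 (highest derivative is of order 2).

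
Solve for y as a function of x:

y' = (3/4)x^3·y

Separating variables and integrating:
ln|y| = 3x^4/16 + C

General solution: y = Ce^(3x^4/16)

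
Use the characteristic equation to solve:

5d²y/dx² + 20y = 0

Characteristic equation: 5r² + 20 = 0
Divide by 5: r² + 4 = 0
Roots: r = ±2i (complex conjugates)
General solution: y = C₁cos(2x) + C₂sin(2x)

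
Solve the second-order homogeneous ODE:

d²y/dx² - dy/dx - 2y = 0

Characteristic equation: r² - r - 2 = 0
Roots: r = 2, -1 (distinct real)
General solution: y = C₁e^(2x) + C₂e^(-x)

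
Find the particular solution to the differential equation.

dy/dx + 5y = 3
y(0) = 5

General solution: y = 3/5 + Ce^(-5x)
Applying y(0) = 5: C = 5 - 3/5 = 22/5
Particular solution: y = 3/5 + (22/5)e^(-5x)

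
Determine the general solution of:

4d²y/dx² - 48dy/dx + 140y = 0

Characteristic equation: 4r² - 48r + 140 = 0
Divide by 4: r² - 12r + 35 = 0
Roots: r = 5, 7 (distinct real)
General solution: y = C₁e^(5x) + C₂e^(7x)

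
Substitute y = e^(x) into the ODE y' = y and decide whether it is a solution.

Verification:
y = e^(x)
y' = e^(x)
y = e^(x)
y' = y ✓

Yes, it is a solution.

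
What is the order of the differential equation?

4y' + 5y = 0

The order is 1 (highest derivative is of order 1).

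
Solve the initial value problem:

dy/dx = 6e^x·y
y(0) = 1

General solution: y = Ce^(6e^x)
Applying IC y(0) = 1:
Particular solution: y = e^(6(e^x - 1))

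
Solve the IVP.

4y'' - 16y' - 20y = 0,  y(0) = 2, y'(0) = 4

General solution: y = C₁e^(5x) + C₂e^(-x)
Applying ICs: C₁ = 1, C₂ = 1
Particular solution: y = e^(5x) + e^(-x)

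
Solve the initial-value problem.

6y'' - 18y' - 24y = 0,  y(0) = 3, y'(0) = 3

General solution: y = C₁e^(4x) + C₂e^(-x)
Applying ICs: C₁ = 6/5, C₂ = 9/5
Particular solution: y = (6/5)e^(4x) + (9/5)e^(-x)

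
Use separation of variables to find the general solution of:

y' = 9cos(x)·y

Separating variables and integrating:
ln|y| = 9sin(x) + C

General solution: y = Ce^(9sin(x))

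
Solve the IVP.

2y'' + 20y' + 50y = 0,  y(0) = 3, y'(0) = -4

General solution: y = (C₁ + C₂x)e^(-5x)
Repeated root r = -5
Applying ICs: C₁ = 3, C₂ = 11
Particular solution: y = (3 + 11x)e^(-5x)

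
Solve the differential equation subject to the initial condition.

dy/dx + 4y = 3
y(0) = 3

General solution: y = 3/4 + Ce^(-4x)
Applying y(0) = 3: C = 3 - 3/4 = 9/4
Particular solution: y = 3/4 + (9/4)e^(-4x)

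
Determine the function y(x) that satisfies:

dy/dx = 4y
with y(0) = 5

General solution: y = Ce^(4x)
Applying IC y(0) = 5:
Particular solution: y = 5e^(4x)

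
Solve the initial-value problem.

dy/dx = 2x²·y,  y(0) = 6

General solution: y = Ce^(2x³/3)
Applying IC y(0) = 6:
Particular solution: y = 6e^(2x³/3)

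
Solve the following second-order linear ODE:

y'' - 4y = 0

Characteristic equation: r² - 4 = 0
Roots: r = 2, -2 (distinct real)
General solution: y = C₁e^(2x) + C₂e^(-2x)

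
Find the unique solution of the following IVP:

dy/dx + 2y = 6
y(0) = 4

General solution: y = 3 + Ce^(-2x)
Applying y(0) = 4: C = 4 - 3 = 1
Particular solution: y = 3 + e^(-2x)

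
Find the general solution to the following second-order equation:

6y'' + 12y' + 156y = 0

Characteristic equation: 6r² + 12r + 156 = 0
Divide by 6: r² + 2r + 26 = 0
Roots: r = -1 ± 5i (complex conjugates)
General solution: y = e^(-x)(C₁cos(5x) + C₂sin(5x))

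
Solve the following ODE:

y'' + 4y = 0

Characteristic equation: r² + 4 = 0
Roots: r = ±2i (complex conjugates)
General solution: y = C₁cos(2x) + C₂sin(2x)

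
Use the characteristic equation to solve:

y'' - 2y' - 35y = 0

Characteristic equation: r² - 2r - 35 = 0
Roots: r = 7, -5 (distinct real)
General solution: y = C₁e^(7x) + C₂e^(-5x)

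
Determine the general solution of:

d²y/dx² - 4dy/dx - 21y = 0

Characteristic equation: r² - 4r - 21 = 0
Roots: r = 7, -3 (distinct real)
General solution: y = C₁e^(7x) + C₂e^(-3x)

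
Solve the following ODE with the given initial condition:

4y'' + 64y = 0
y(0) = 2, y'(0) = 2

General solution: y = C₁cos(4x) + C₂sin(4x)
Complex roots r = ±4i
Applying ICs: C₁ = 2, C₂ = 1/2
Particular solution: y = 2cos(4x) + (1/2)sin(4x)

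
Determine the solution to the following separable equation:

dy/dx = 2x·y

Separating variables and integrating:
ln|y| = x^2 + C

General solution: y = Ce^(x^2)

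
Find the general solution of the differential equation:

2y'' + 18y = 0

Characteristic equation: 2r² + 18 = 0
Divide by 2: r² + 9 = 0
Roots: r = ±3i (complex conjugates)
General solution: y = C₁cos(3x) + C₂sin(3x)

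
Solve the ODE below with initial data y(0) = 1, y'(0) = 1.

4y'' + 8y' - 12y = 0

General solution: y = C₁e^x + C₂e^(-3x)
Applying ICs: C₁ = 1, C₂ = 0
Particular solution: y = e^x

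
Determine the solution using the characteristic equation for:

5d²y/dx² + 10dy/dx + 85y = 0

Characteristic equation: 5r² + 10r + 85 = 0
Divide by 5: r² + 2r + 17 = 0
Roots: r = -1 ± 4i (complex conjugates)
General solution: y = e^(-x)(C₁cos(4x) + C₂sin(4x))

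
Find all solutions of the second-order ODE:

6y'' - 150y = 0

Characteristic equation: 6r² - 150 = 0
Divide by 6: r² - 25 = 0
Roots: r = 5, -5 (distinct real)
General solution: y = C₁e^(5x) + C₂e^(-5x)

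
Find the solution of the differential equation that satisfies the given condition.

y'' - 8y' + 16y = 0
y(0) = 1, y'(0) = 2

General solution: y = (C₁ + C₂x)e^(4x)
Repeated root r = 4
Applying ICs: C₁ = 1, C₂ = -2
Particular solution: y = (1 - 2x)e^(4x)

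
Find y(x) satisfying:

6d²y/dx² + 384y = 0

Characteristic equation: 6r² + 384 = 0
Divide by 6: r² + 64 = 0
Roots: r = ±8i (complex conjugates)
General solution: y = C₁cos(8x) + C₂sin(8x)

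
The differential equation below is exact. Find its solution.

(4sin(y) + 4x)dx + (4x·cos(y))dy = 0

Verify exactness: ∂M/∂y = ∂N/∂x ✓
Find F(x,y) such that ∂F/∂x = M, ∂F/∂y = N
Solution: 4x·sin(y) + 2x² = C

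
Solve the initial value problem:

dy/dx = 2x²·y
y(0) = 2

General solution: y = Ce^(2x³/3)
Applying IC y(0) = 2:
Particular solution: y = 2e^(2x³/3)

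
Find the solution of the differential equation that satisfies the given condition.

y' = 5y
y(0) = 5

General solution: y = Ce^(5x)
Applying IC y(0) = 5:
Particular solution: y = 5e^(5x)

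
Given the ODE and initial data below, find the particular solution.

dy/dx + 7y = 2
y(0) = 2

General solution: y = 2/7 + Ce^(-7x)
Applying y(0) = 2: C = 2 - 2/7 = 12/7
Particular solution: y = 2/7 + (12/7)e^(-7x)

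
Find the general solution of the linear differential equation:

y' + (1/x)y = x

Using integrating factor method:

General solution: y = (1/3)x^2 + C/x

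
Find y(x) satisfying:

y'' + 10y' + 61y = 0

Characteristic equation: r² + 10r + 61 = 0
Roots: r = -5 ± 6i (complex conjugates)
General solution: y = e^(-5x)(C₁cos(6x) + C₂sin(6x))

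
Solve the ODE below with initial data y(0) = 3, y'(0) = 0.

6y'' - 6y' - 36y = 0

General solution: y = C₁e^(3x) + C₂e^(-2x)
Applying ICs: C₁ = 6/5, C₂ = 9/5
Particular solution: y = (6/5)e^(3x) + (9/5)e^(-2x)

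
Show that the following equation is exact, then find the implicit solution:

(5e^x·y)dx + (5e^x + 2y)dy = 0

Verify exactness: ∂M/∂y = ∂N/∂x ✓
Find F(x,y) such that ∂F/∂x = M, ∂F/∂y = N
Solution: 5e^x·y + y² = C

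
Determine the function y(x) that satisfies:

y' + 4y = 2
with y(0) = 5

General solution: y = 1/2 + Ce^(-4x)
Applying y(0) = 5: C = 5 - 1/2 = 9/2
Particular solution: y = 1/2 + (9/2)e^(-4x)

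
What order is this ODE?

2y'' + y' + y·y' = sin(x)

The order is 2 (highest derivative is of order 2).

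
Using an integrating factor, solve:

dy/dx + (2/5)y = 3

Using integrating factor method:

General solution: y = 15/2 + Ce^(-2x/5)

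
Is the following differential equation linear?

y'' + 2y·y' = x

No. Nonlinear (product y·y')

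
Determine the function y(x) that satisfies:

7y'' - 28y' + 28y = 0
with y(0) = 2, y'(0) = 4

General solution: y = (C₁ + C₂x)e^(2x)
Repeated root r = 2
Applying ICs: C₁ = 2, C₂ = 0
Particular solution: y = 2e^(2x)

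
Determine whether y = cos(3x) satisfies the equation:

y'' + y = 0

Verification:
y'' = -9cos(3x)
y'' + y ≠ 0 (frequency mismatch: got 9 instead of 1)

No, it is not a solution.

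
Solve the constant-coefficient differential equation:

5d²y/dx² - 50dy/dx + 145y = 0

Characteristic equation: 5r² - 50r + 145 = 0
Divide by 5: r² - 10r + 29 = 0
Roots: r = 5 ± 2i (complex conjugates)
General solution: y = e^(5x)(C₁cos(2x) + C₂sin(2x))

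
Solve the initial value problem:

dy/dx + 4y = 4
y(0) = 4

General solution: y = 1 + Ce^(-4x)
Applying y(0) = 4: C = 4 - 1 = 3
Particular solution: y = 1 + 3e^(-4x)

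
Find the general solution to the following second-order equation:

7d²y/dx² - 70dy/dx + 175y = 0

Characteristic equation: 7r² - 70r + 175 = 0
Divide by 7: r² - 10r + 25 = 0
Factored: (r - 5)² = 0
Repeated root: r = 5
General solution: y = (C₁ + C₂x)e^(5x)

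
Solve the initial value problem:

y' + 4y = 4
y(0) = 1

General solution: y = 1 + Ce^(-4x)
Applying y(0) = 1: C = 1 - 1 = 0
Particular solution: y = 1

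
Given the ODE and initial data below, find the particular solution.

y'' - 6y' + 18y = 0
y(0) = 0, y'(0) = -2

General solution: y = e^(3x)(C₁cos(3x) + C₂sin(3x))
Complex roots r = 3 ± 3i
Applying ICs: C₁ = 0, C₂ = -2/3
Particular solution: y = e^(3x)(-(2/3)sin(3x))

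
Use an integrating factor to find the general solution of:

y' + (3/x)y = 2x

Using integrating factor method:

General solution: y = (2/5)x^2 + Cx^(-3)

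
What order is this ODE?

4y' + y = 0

The order is 1 (highest derivative is of order 1).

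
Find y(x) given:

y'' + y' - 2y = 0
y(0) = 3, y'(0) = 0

General solution: y = C₁e^x + C₂e^(-2x)
Applying ICs: C₁ = 2, C₂ = 1
Particular solution: y = 2e^x + e^(-2x)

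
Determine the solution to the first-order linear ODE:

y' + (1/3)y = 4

Using integrating factor method:

General solution: y = 12 + Ce^(-x/3)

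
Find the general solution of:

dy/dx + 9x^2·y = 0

Using integrating factor method:

General solution: y = Ce^(-3x^3)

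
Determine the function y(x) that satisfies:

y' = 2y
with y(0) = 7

General solution: y = Ce^(2x)
Applying IC y(0) = 7:
Particular solution: y = 7e^(2x)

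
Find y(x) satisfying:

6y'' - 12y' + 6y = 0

Characteristic equation: 6r² - 12r + 6 = 0
Divide by 6: r² - 2r + 1 = 0
Factored: (r - 1)² = 0
Repeated root: r = 1
General solution: y = (C₁ + C₂x)e^x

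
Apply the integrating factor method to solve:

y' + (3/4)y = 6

Using integrating factor method:

General solution: y = 8 + Ce^(-3x/4)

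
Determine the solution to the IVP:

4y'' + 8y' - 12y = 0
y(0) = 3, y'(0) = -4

General solution: y = C₁e^x + C₂e^(-3x)
Applying ICs: C₁ = 5/4, C₂ = 7/4
Particular solution: y = (5/4)e^x + (7/4)e^(-3x)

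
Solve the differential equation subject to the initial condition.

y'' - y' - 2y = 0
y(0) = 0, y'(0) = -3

General solution: y = C₁e^(2x) + C₂e^(-x)
Applying ICs: C₁ = -1, C₂ = 1
Particular solution: y = -e^(2x) + e^(-x)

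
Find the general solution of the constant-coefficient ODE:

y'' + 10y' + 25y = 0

Characteristic equation: r² + 10r + 25 = 0
Factored: (r + 5)² = 0
Repeated root: r = -5
General solution: y = (C₁ + C₂x)e^(-5x)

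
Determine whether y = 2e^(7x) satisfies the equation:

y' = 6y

Verification:
y = 2e^(7x)
y' = 14e^(7x)
But 6y = 12e^(7x)
y' ≠ 6y — the derivative does not match

No, it is not a solution.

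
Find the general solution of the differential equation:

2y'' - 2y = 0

Characteristic equation: 2r² - 2 = 0
Divide by 2: r² - 1 = 0
Roots: r = 1, -1 (distinct real)
General solution: y = C₁e^x + C₂e^(-x)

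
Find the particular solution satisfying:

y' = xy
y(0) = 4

General solution: y = Ce^(x²/2)
Applying IC y(0) = 4:
Particular solution: y = 4e^(x²/2)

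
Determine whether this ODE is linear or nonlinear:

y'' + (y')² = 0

Nonlinear ((y')² term)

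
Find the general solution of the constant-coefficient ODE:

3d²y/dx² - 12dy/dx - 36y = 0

Characteristic equation: 3r² - 12r - 36 = 0
Divide by 3: r² - 4r - 12 = 0
Roots: r = 6, -2 (distinct real)
General solution: y = C₁e^(6x) + C₂e^(-2x)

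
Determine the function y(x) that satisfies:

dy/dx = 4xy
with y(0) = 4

General solution: y = Ce^(2x²)
Applying IC y(0) = 4:
Particular solution: y = 4e^(2x²)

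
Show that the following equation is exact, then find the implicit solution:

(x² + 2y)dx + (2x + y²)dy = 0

Verify exactness: ∂M/∂y = ∂N/∂x ✓
Find F(x,y) such that ∂F/∂x = M, ∂F/∂y = N
Solution: x³/3 + 2xy + y³/3 = C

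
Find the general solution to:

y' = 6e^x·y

Separating variables and integrating:
ln|y| = 6e^x + C

General solution: y = Ce^(6e^x)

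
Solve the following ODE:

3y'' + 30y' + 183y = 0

Characteristic equation: 3r² + 30r + 183 = 0
Divide by 3: r² + 10r + 61 = 0
Roots: r = -5 ± 6i (complex conjugates)
General solution: y = e^(-5x)(C₁cos(6x) + C₂sin(6x))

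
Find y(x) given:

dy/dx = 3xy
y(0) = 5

General solution: y = Ce^(3x²/2)
Applying IC y(0) = 5:
Particular solution: y = 5e^(3x²/2)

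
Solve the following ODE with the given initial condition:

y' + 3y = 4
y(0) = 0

General solution: y = 4/3 + Ce^(-3x)
Applying y(0) = 0: C = 0 - 4/3 = -4/3
Particular solution: y = 4/3 - (4/3)e^(-3x)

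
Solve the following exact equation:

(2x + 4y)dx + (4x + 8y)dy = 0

Verify exactness: ∂M/∂y = ∂N/∂x ✓
Find F(x,y) such that ∂F/∂x = M, ∂F/∂y = N
Solution: x² + 4xy + 4y² = C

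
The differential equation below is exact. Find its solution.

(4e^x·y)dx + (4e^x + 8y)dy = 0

Verify exactness: ∂M/∂y = ∂N/∂x ✓
Find F(x,y) such that ∂F/∂x = M, ∂F/∂y = N
Solution: 4e^x·y + 4y² = C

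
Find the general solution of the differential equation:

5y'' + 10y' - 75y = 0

Characteristic equation: 5r² + 10r - 75 = 0
Divide by 5: r² + 2r - 15 = 0
Roots: r = 3, -5 (distinct real)
General solution: y = C₁e^(3x) + C₂e^(-5x)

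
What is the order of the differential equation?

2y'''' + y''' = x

The order is 4 (highest derivative is of order 4).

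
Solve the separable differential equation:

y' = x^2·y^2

Separating variables and integrating:
-1/y = x^3/3 + C

General solution: y^-1 = (-1/3)x^3 + C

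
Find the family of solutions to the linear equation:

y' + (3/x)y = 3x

Using integrating factor method:

General solution: y = (3/5)x^2 + Cx^(-3)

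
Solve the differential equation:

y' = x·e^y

Separating variables and integrating:
-e^(-y) = x²/2 + C

General solution: y = -ln(C - x²/2)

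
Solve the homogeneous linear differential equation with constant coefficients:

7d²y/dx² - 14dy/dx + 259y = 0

Characteristic equation: 7r² - 14r + 259 = 0
Divide by 7: r² - 2r + 37 = 0
Roots: r = 1 ± 6i (complex conjugates)
General solution: y = e^x(C₁cos(6x) + C₂sin(6x))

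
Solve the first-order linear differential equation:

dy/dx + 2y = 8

Using integrating factor method:

General solution: y = 4 + Ce^(-2x)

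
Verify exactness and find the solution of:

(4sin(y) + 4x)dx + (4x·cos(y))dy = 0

Verify exactness: ∂M/∂y = ∂N/∂x ✓
Find F(x,y) such that ∂F/∂x = M, ∂F/∂y = N
Solution: 4x·sin(y) + 2x² = C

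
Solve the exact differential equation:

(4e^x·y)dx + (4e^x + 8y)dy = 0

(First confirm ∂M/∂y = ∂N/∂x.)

Verify exactness: ∂M/∂y = ∂N/∂x ✓
Find F(x,y) such that ∂F/∂x = M, ∂F/∂y = N
Solution: 4e^x·y + 4y² = C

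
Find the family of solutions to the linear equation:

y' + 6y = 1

Using integrating factor method:

General solution: y = 1/6 + Ce^(-6x)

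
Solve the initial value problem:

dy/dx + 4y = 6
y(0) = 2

General solution: y = 3/2 + Ce^(-4x)
Applying y(0) = 2: C = 2 - 3/2 = 1/2
Particular solution: y = 3/2 + (1/2)e^(-4x)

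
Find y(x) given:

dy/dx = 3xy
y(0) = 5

General solution: y = Ce^(3x²/2)
Applying IC y(0) = 5:
Particular solution: y = 5e^(3x²/2)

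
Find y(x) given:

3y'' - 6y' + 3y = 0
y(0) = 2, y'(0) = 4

General solution: y = (C₁ + C₂x)e^x
Repeated root r = 1
Applying ICs: C₁ = 2, C₂ = 2
Particular solution: y = (2 + 2x)e^x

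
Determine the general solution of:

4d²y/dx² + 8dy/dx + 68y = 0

Characteristic equation: 4r² + 8r + 68 = 0
Divide by 4: r² + 2r + 17 = 0
Roots: r = -1 ± 4i (complex conjugates)
General solution: y = e^(-x)(C₁cos(4x) + C₂sin(4x))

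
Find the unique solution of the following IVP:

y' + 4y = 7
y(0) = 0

General solution: y = 7/4 + Ce^(-4x)
Applying y(0) = 0: C = 0 - 7/4 = -7/4
Particular solution: y = 7/4 - (7/4)e^(-4x)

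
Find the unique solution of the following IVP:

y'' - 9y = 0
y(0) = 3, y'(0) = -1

General solution: y = C₁e^(3x) + C₂e^(-3x)
Applying ICs: C₁ = 4/3, C₂ = 5/3
Particular solution: y = (4/3)e^(3x) + (5/3)e^(-3x)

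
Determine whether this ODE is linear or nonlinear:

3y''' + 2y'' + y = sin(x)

Linear (y and its derivatives appear to the first power only, no products of y terms)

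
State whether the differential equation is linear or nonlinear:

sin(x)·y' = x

Linear (y and its derivatives appear to the first power only, no products of y terms)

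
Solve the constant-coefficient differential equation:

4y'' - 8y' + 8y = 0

Characteristic equation: 4r² - 8r + 8 = 0
Divide by 4: r² - 2r + 2 = 0
Roots: r = 1 ± i (complex conjugates)
General solution: y = e^x(C₁cos(x) + C₂sin(x))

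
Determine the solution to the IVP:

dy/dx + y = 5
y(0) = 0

General solution: y = 5 + Ce^(-x)
Applying y(0) = 0: C = 0 - 5 = -5
Particular solution: y = 5 - 5e^(-x)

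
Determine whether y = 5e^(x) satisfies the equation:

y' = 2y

Verification:
y = 5e^(x)
y' = 5e^(x)
But 2y = 10e^(x)
y' ≠ 2y — the derivative does not match

No, it is not a solution.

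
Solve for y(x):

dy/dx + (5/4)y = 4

Using integrating factor method:

General solution: y = 16/5 + Ce^(-5x/4)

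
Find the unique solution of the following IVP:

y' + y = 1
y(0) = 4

General solution: y = 1 + Ce^(-x)
Applying y(0) = 4: C = 4 - 1 = 3
Particular solution: y = 1 + 3e^(-x)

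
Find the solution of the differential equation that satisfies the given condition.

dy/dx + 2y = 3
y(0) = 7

General solution: y = 3/2 + Ce^(-2x)
Applying y(0) = 7: C = 7 - 3/2 = 11/2
Particular solution: y = 3/2 + (11/2)e^(-2x)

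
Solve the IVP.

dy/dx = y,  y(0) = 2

General solution: y = Ce^x
Applying IC y(0) = 2:
Particular solution: y = 2e^x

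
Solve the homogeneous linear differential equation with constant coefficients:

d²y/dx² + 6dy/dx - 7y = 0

Characteristic equation: r² + 6r - 7 = 0
Roots: r = 1, -7 (distinct real)
General solution: y = C₁e^x + C₂e^(-7x)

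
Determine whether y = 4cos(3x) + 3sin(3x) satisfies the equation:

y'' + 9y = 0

Verification:
y'' = -36cos(3x) - 27sin(3x)
y'' + 9y = 0 ✓

Yes, it is a solution.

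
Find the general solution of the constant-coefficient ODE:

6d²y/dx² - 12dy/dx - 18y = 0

Characteristic equation: 6r² - 12r - 18 = 0
Divide by 6: r² - 2r - 3 = 0
Roots: r = 3, -1 (distinct real)
General solution: y = C₁e^(3x) + C₂e^(-x)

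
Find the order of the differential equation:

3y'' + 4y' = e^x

The order is 2 (highest derivative is of order 2).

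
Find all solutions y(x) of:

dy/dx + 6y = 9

Using integrating factor method:

General solution: y = 3/2 + Ce^(-6x)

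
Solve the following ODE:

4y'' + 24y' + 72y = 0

Characteristic equation: 4r² + 24r + 72 = 0
Divide by 4: r² + 6r + 18 = 0
Roots: r = -3 ± 3i (complex conjugates)
General solution: y = e^(-3x)(C₁cos(3x) + C₂sin(3x))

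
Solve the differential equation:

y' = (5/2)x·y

Separating variables and integrating:
ln|y| = 5x^2/4 + C

General solution: y = Ce^(5x^2/4)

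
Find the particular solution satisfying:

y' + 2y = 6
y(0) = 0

General solution: y = 3 + Ce^(-2x)
Applying y(0) = 0: C = 0 - 3 = -3
Particular solution: y = 3 - 3e^(-2x)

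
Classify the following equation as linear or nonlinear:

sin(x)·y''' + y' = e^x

Linear (y and its derivatives appear to the first power only, no products of y terms)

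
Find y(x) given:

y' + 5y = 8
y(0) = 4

General solution: y = 8/5 + Ce^(-5x)
Applying y(0) = 4: C = 4 - 8/5 = 12/5
Particular solution: y = 8/5 + (12/5)e^(-5x)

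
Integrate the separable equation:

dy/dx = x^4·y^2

Separating variables and integrating:
-1/y = x^5/5 + C

General solution: y^-1 = (-1/5)x^5 + C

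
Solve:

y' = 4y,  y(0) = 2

General solution: y = Ce^(4x)
Applying IC y(0) = 2:
Particular solution: y = 2e^(4x)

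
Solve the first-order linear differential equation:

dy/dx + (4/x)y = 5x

Using integrating factor method:

General solution: y = (5/6)x^2 + Cx^(-4)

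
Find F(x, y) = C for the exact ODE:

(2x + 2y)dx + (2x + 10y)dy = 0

Verify exactness: ∂M/∂y = ∂N/∂x ✓
Find F(x,y) such that ∂F/∂x = M, ∂F/∂y = N
Solution: x² + 2xy + 5y² = C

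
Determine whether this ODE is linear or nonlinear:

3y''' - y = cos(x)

Linear (y and its derivatives appear to the first power only, no products of y terms)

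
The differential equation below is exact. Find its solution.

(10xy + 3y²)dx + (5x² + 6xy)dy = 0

Verify exactness: ∂M/∂y = ∂N/∂x ✓
Find F(x,y) such that ∂F/∂x = M, ∂F/∂y = N
Solution: 5x²y + 3xy² = C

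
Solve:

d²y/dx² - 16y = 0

Characteristic equation: r² - 16 = 0
Roots: r = 4, -4 (distinct real)
General solution: y = C₁e^(4x) + C₂e^(-4x)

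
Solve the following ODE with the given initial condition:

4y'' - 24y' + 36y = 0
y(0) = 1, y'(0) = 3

General solution: y = (C₁ + C₂x)e^(3x)
Repeated root r = 3
Applying ICs: C₁ = 1, C₂ = 0
Particular solution: y = e^(3x)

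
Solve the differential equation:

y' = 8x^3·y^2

Separating variables and integrating:
-1/y = 2x^4 + C

General solution: y^-1 = -2x^4 + C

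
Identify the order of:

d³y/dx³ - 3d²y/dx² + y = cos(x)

The order is 3 (highest derivative is of order 3).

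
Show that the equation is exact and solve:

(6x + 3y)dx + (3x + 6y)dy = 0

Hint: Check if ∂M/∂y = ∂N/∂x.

Verify exactness: ∂M/∂y = ∂N/∂x ✓
Find F(x,y) such that ∂F/∂x = M, ∂F/∂y = N
Solution: 3x² + 3xy + 3y² = C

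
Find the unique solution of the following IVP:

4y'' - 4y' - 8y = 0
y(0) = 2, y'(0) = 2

General solution: y = C₁e^(2x) + C₂e^(-x)
Applying ICs: C₁ = 4/3, C₂ = 2/3
Particular solution: y = (4/3)e^(2x) + (2/3)e^(-x)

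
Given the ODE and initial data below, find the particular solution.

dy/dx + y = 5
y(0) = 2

General solution: y = 5 + Ce^(-x)
Applying y(0) = 2: C = 2 - 5 = -3
Particular solution: y = 5 - 3e^(-x)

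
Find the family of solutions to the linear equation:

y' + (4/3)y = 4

Using integrating factor method:

General solution: y = 3 + Ce^(-4x/3)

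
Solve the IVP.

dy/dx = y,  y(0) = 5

General solution: y = Ce^x
Applying IC y(0) = 5:
Particular solution: y = 5e^x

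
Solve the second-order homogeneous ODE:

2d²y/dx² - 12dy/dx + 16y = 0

Characteristic equation: 2r² - 12r + 16 = 0
Divide by 2: r² - 6r + 8 = 0
Roots: r = 2, 4 (distinct real)
General solution: y = C₁e^(2x) + C₂e^(4x)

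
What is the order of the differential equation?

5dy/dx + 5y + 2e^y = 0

The order is 1 (highest derivative is of order 1).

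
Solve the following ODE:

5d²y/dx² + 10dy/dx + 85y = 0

Characteristic equation: 5r² + 10r + 85 = 0
Divide by 5: r² + 2r + 17 = 0
Roots: r = -1 ± 4i (complex conjugates)
General solution: y = e^(-x)(C₁cos(4x) + C₂sin(4x))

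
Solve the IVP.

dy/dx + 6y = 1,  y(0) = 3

General solution: y = 1/6 + Ce^(-6x)
Applying y(0) = 3: C = 3 - 1/6 = 17/6
Particular solution: y = 1/6 + (17/6)e^(-6x)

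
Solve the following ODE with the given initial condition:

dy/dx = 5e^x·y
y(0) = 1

General solution: y = Ce^(5e^x)
Applying IC y(0) = 1:
Particular solution: y = e^(5(e^x - 1))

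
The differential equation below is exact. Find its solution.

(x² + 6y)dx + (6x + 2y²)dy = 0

Verify exactness: ∂M/∂y = ∂N/∂x ✓
Find F(x,y) such that ∂F/∂x = M, ∂F/∂y = N
Solution: x³/3 + 6xy + 2y³/3 = C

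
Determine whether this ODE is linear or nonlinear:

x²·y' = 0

Linear (y and its derivatives appear to the first power only, no products of y terms)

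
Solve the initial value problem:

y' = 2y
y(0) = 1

General solution: y = Ce^(2x)
Applying IC y(0) = 1:
Particular solution: y = e^(2x)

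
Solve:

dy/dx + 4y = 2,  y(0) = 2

General solution: y = 1/2 + Ce^(-4x)
Applying y(0) = 2: C = 2 - 1/2 = 3/2
Particular solution: y = 1/2 + (3/2)e^(-4x)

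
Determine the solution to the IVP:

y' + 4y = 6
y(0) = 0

General solution: y = 3/2 + Ce^(-4x)
Applying y(0) = 0: C = 0 - 3/2 = -3/2
Particular solution: y = 3/2 - (3/2)e^(-4x)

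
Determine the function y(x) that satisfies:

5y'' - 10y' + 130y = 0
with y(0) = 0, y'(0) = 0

General solution: y = e^x(C₁cos(5x) + C₂sin(5x))
Complex roots r = 1 ± 5i
Applying ICs: C₁ = 0, C₂ = 0
Particular solution: y = 0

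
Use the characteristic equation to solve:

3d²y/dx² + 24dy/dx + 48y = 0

Characteristic equation: 3r² + 24r + 48 = 0
Divide by 3: r² + 8r + 16 = 0
Factored: (r + 4)² = 0
Repeated root: r = -4
General solution: y = (C₁ + C₂x)e^(-4x)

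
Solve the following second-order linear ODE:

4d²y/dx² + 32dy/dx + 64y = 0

Characteristic equation: 4r² + 32r + 64 = 0
Divide by 4: r² + 8r + 16 = 0
Factored: (r + 4)² = 0
Repeated root: r = -4
General solution: y = (C₁ + C₂x)e^(-4x)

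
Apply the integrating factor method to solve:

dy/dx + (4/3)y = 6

Using integrating factor method:

General solution: y = 9/2 + Ce^(-4x/3)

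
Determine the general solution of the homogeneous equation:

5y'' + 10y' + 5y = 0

Characteristic equation: 5r² + 10r + 5 = 0
Divide by 5: r² + 2r + 1 = 0
Factored: (r + 1)² = 0
Repeated root: r = -1
General solution: y = (C₁ + C₂x)e^(-x)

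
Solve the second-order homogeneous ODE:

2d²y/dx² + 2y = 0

Characteristic equation: 2r² + 2 = 0
Divide by 2: r² + 1 = 0
Roots: r = ±i (complex conjugates)
General solution: y = C₁cos(x) + C₂sin(x)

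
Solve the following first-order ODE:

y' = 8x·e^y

Separating variables and integrating:
-e^(-y) = 4x² + C

General solution: y = -ln(C - 4x²)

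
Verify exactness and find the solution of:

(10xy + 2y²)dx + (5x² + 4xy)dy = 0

Verify exactness: ∂M/∂y = ∂N/∂x ✓
Find F(x,y) such that ∂F/∂x = M, ∂F/∂y = N
Solution: 5x²y + 2xy² = C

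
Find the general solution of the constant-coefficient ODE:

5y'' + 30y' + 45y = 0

Characteristic equation: 5r² + 30r + 45 = 0
Divide by 5: r² + 6r + 9 = 0
Factored: (r + 3)² = 0
Repeated root: r = -3
General solution: y = (C₁ + C₂x)e^(-3x)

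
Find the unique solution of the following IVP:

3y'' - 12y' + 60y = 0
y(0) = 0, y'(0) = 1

General solution: y = e^(2x)(C₁cos(4x) + C₂sin(4x))
Complex roots r = 2 ± 4i
Applying ICs: C₁ = 0, C₂ = 1/4
Particular solution: y = e^(2x)((1/4)sin(4x))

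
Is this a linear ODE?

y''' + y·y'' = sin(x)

No. Nonlinear (y·y'' term)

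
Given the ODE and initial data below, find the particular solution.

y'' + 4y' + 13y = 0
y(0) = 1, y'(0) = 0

General solution: y = e^(-2x)(C₁cos(3x) + C₂sin(3x))
Complex roots r = -2 ± 3i
Applying ICs: C₁ = 1, C₂ = 2/3
Particular solution: y = e^(-2x)(cos(3x) + (2/3)sin(3x))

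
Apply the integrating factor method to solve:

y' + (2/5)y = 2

Using integrating factor method:

General solution: y = 5 + Ce^(-2x/5)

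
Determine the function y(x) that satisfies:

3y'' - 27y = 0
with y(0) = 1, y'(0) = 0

General solution: y = C₁e^(3x) + C₂e^(-3x)
Applying ICs: C₁ = 1/2, C₂ = 1/2
Particular solution: y = (1/2)e^(3x) + (1/2)e^(-3x)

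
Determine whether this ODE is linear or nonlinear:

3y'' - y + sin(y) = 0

Nonlinear (sin(y) is nonlinear in y)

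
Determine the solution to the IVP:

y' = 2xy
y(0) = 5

General solution: y = Ce^(x²)
Applying IC y(0) = 5:
Particular solution: y = 5e^(x²)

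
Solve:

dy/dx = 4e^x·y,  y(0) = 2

General solution: y = Ce^(4e^x)
Applying IC y(0) = 2:
Particular solution: y = 2e^(4(e^x - 1))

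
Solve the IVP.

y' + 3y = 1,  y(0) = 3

General solution: y = 1/3 + Ce^(-3x)
Applying y(0) = 3: C = 3 - 1/3 = 8/3
Particular solution: y = 1/3 + (8/3)e^(-3x)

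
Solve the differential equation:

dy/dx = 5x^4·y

Separating variables and integrating:
ln|y| = x^5 + C

General solution: y = Ce^(x^5)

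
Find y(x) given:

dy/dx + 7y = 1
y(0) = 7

General solution: y = 1/7 + Ce^(-7x)
Applying y(0) = 7: C = 7 - 1/7 = 48/7
Particular solution: y = 1/7 + (48/7)e^(-7x)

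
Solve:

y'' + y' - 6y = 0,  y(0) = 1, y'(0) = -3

General solution: y = C₁e^(2x) + C₂e^(-3x)
Applying ICs: C₁ = 0, C₂ = 1
Particular solution: y = e^(-3x)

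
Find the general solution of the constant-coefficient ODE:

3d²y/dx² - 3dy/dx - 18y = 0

Characteristic equation: 3r² - 3r - 18 = 0
Divide by 3: r² - r - 6 = 0
Roots: r = 3, -2 (distinct real)
General solution: y = C₁e^(3x) + C₂e^(-2x)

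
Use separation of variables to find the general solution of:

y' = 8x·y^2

Separating variables and integrating:
-1/y = 4x^2 + C

General solution: y^-1 = -4x^2 + C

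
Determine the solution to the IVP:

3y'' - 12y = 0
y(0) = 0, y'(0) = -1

General solution: y = C₁e^(2x) + C₂e^(-2x)
Applying ICs: C₁ = -1/4, C₂ = 1/4
Particular solution: y = -(1/4)e^(2x) + (1/4)e^(-2x)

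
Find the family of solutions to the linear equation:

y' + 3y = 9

Using integrating factor method:

General solution: y = 3 + Ce^(-3x)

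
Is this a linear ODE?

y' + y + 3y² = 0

No. Nonlinear (y² term)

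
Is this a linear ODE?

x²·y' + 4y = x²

Yes. Linear (y and its derivatives appear to the first power only, no products of y terms)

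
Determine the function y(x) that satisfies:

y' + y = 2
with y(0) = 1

General solution: y = 2 + Ce^(-x)
Applying y(0) = 1: C = 1 - 2 = -1
Particular solution: y = 2 - e^(-x)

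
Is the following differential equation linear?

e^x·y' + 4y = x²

Yes. Linear (y and its derivatives appear to the first power only, no products of y terms)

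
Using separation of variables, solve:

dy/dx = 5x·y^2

Separating variables and integrating:
-1/y = 5x^2/2 + C

General solution: y^-1 = (-5/2)x^2 + C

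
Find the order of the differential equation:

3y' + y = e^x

The order is 1 (highest derivative is of order 1).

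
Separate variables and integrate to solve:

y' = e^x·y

Separating variables and integrating:
ln|y| = e^x + C

General solution: y = Ce^(e^x)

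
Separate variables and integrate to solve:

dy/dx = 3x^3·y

Separating variables and integrating:
ln|y| = 3x^4/4 + C

General solution: y = Ce^(3x^4/4)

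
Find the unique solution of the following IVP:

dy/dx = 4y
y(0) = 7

General solution: y = Ce^(4x)
Applying IC y(0) = 7:
Particular solution: y = 7e^(4x)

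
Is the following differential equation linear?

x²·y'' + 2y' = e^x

Yes. Linear (y and its derivatives appear to the first power only, no products of y terms)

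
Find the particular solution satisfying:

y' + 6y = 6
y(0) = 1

General solution: y = 1 + Ce^(-6x)
Applying y(0) = 1: C = 1 - 1 = 0
Particular solution: y = 1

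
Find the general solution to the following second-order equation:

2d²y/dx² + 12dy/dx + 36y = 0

Characteristic equation: 2r² + 12r + 36 = 0
Divide by 2: r² + 6r + 18 = 0
Roots: r = -3 ± 3i (complex conjugates)
General solution: y = e^(-3x)(C₁cos(3x) + C₂sin(3x))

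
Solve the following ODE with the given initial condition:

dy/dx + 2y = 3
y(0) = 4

General solution: y = 3/2 + Ce^(-2x)
Applying y(0) = 4: C = 4 - 3/2 = 5/2
Particular solution: y = 3/2 + (5/2)e^(-2x)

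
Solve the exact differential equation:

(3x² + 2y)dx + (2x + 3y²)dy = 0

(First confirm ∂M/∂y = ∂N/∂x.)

Verify exactness: ∂M/∂y = ∂N/∂x ✓
Find F(x,y) such that ∂F/∂x = M, ∂F/∂y = N
Solution: x³ + 2xy + y³ = C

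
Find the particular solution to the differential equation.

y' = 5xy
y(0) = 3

General solution: y = Ce^(5x²/2)
Applying IC y(0) = 3:
Particular solution: y = 3e^(5x²/2)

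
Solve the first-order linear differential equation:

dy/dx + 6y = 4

Using integrating factor method:

General solution: y = 2/3 + Ce^(-6x)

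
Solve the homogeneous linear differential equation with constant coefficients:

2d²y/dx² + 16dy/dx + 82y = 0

Characteristic equation: 2r² + 16r + 82 = 0
Divide by 2: r² + 8r + 41 = 0
Roots: r = -4 ± 5i (complex conjugates)
General solution: y = e^(-4x)(C₁cos(5x) + C₂sin(5x))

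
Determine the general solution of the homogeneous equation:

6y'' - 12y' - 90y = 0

Characteristic equation: 6r² - 12r - 90 = 0
Divide by 6: r² - 2r - 15 = 0
Roots: r = 5, -3 (distinct real)
General solution: y = C₁e^(5x) + C₂e^(-3x)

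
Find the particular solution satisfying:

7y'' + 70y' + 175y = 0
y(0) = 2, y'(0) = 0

General solution: y = (C₁ + C₂x)e^(-5x)
Repeated root r = -5
Applying ICs: C₁ = 2, C₂ = 10
Particular solution: y = (2 + 10x)e^(-5x)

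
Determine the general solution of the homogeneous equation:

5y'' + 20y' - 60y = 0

Characteristic equation: 5r² + 20r - 60 = 0
Divide by 5: r² + 4r - 12 = 0
Roots: r = 2, -6 (distinct real)
General solution: y = C₁e^(2x) + C₂e^(-6x)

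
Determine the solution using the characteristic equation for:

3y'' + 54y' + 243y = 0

Characteristic equation: 3r² + 54r + 243 = 0
Divide by 3: r² + 18r + 81 = 0
Factored: (r + 9)² = 0
Repeated root: r = -9
General solution: y = (C₁ + C₂x)e^(-9x)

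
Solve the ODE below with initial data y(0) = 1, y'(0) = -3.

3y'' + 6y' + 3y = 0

General solution: y = (C₁ + C₂x)e^(-x)
Repeated root r = -1
Applying ICs: C₁ = 1, C₂ = -2
Particular solution: y = (1 - 2x)e^(-x)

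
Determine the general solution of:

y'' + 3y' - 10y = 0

Characteristic equation: r² + 3r - 10 = 0
Roots: r = 2, -5 (distinct real)
General solution: y = C₁e^(2x) + C₂e^(-5x)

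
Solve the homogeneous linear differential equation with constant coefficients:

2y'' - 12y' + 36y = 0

Characteristic equation: 2r² - 12r + 36 = 0
Divide by 2: r² - 6r + 18 = 0
Roots: r = 3 ± 3i (complex conjugates)
General solution: y = e^(3x)(C₁cos(3x) + C₂sin(3x))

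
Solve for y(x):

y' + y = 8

Using integrating factor method:

General solution: y = 8 + Ce^(-x)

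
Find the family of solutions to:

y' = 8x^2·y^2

Separating variables and integrating:
-1/y = 8x^3/3 + C

General solution: y^-1 = (-8/3)x^3 + C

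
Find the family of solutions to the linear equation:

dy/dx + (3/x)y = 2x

Using integrating factor method:

General solution: y = (2/5)x^2 + Cx^(-3)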